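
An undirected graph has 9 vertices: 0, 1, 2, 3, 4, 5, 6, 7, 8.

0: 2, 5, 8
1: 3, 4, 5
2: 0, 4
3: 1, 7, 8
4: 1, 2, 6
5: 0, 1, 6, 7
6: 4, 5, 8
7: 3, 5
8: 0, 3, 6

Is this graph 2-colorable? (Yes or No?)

No

The cycle 1-4-6-8-3-1 has odd length 5, so it cannot be 2-colored; at least 3 colors are needed.
So 2 colors are not enough.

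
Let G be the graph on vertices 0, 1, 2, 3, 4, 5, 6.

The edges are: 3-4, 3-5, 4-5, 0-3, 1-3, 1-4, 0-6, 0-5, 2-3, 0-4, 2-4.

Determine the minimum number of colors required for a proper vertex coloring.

4

0, 3, 4, 5 are pairwise adjacent (a clique of size 4), so at least 4 colors are needed.
A valid assignment using 4 colors: 0=c, 1=c, 2=c, 3=a, 4=b, 5=d, 6=a. Each edge has distinct colors on its endpoints.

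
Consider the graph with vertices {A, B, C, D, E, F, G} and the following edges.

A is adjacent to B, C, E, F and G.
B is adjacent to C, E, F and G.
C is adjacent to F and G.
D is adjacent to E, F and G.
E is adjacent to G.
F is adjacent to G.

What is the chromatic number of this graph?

A, B, C, F, G form a clique, so at least 5 colors are needed.
5 colors suffice: color red → {G}; color blue → {E, F}; color green → {A, D}; color yellow → {B}; color purple → {C}. Each edge has distinct colors on its endpoints.

5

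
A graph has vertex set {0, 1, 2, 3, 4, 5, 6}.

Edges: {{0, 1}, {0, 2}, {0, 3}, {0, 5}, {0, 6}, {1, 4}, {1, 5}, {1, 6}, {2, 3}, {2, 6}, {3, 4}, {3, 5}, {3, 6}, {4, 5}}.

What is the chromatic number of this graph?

4

0, 2, 3, 6 form a clique, so at least 4 colors are needed.
A valid assignment using 4 colors: 0=b, 1=a, 2=d, 3=a, 4=b, 5=c, 6=c. Each edge has distinct colors on its endpoints.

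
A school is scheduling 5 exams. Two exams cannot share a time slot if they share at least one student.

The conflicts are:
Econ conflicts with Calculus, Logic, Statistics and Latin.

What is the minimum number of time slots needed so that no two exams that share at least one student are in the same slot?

2

Econ and Logic conflict, so at least 2 time slots are needed.
Using 2 time slots: Econ=1, Calculus=2, Logic=2, Statistics=2, Latin=2. Every pair that conflicts lands in different time slots.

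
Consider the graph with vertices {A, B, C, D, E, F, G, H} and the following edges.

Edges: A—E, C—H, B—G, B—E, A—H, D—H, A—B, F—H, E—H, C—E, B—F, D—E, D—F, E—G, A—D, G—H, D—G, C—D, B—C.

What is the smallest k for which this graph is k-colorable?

D, E, G, H form a clique, so at least 4 colors are needed.
4 colors suffice: color 1 → {E, F}; color 2 → {B, D}; color 3 → {H}; color 4 → {A, C, G}. Each edge has distinct colors on its endpoints.

4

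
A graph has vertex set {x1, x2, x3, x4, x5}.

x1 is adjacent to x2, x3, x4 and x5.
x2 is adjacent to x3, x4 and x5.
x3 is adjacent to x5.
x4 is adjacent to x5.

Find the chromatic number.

x1, x2, x3, x5 form a clique, so at least 4 colors are needed.
4 colors suffice: x1=1, x2=3, x3=4, x4=4, x5=2. No two adjacent vertices share a color.

4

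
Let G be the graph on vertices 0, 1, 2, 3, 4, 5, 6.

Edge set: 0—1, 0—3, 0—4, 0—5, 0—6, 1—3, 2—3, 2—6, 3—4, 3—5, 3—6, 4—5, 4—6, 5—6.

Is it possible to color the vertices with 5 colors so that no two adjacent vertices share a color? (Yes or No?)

The chromatic number is 5. 0, 3, 4, 5, 6 form a clique, so at least 5 colors are needed.
5 colors suffice: color red → {3}; color blue → {1, 6}; color green → {0, 2}; color yellow → {4}; color purple → {5}.
That is already a proper 5-coloring.

Yes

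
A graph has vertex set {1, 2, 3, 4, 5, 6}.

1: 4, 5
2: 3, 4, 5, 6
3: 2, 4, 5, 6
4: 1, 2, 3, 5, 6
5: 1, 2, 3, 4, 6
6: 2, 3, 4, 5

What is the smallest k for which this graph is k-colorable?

2, 3, 4, 5, 6 are pairwise adjacent (a clique of size 5), so at least 5 colors are needed.
5 colors suffice: 1=c, 2=e, 3=c, 4=b, 5=a, 6=d. Every edge joins two different colors.

5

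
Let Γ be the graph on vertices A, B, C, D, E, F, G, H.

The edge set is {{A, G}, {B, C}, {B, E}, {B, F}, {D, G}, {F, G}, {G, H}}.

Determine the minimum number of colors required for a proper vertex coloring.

2

A and G are adjacent, so at least 2 colors are needed.
2 colors suffice: color 1 → {B, G}; color 2 → {A, C, D, E, F, H}. Each edge has distinct colors on its endpoints.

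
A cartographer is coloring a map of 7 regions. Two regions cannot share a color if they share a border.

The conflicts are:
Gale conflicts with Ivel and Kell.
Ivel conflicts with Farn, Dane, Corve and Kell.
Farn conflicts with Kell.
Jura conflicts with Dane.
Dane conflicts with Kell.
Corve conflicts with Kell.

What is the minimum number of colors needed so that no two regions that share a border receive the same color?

3

Ivel, Farn, Kell are mutually in conflict, so at least 3 colors are needed.
3 colors suffice: color 1 → {Ivel, Jura}; color 2 → {Kell}; color 3 → {Gale, Farn, Dane, Corve}. No two conflicting regions share a color.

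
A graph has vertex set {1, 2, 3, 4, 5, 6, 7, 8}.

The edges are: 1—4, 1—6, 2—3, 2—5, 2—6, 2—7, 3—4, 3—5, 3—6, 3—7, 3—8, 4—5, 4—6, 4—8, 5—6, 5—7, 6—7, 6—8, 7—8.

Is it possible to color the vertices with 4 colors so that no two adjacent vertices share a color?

2, 3, 5, 6, 7 form a clique, so at least 5 colors are needed.
So 4 colors are not enough.

No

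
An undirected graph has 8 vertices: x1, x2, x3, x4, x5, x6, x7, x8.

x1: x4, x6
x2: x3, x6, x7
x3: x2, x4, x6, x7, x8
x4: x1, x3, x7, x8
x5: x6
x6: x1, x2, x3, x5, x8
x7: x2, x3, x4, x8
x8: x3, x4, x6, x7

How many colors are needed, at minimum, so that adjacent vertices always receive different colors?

x3, x4, x7, x8 are mutually adjacent (a clique of size 4), so at least 4 colors are needed.
4 colors suffice: color 1 → {x1, x3, x5}; color 2 → {x4, x6}; color 3 → {x2, x8}; color 4 → {x7}. Every edge joins two different colors.

4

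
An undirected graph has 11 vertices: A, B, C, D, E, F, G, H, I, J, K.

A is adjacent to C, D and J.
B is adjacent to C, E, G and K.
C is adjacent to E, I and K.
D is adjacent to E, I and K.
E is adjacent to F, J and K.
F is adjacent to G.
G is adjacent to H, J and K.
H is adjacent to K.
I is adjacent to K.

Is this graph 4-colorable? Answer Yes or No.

Yes

The chromatic number is 4. B, C, E, K are pairwise adjacent (a clique of size 4), so at least 4 colors are needed.
4 colors suffice: color 1 → {F, J, K}; color 2 → {A, E, G, I}; color 3 → {C, D, H}; color 4 → {B}.
That is already a proper 4-coloring.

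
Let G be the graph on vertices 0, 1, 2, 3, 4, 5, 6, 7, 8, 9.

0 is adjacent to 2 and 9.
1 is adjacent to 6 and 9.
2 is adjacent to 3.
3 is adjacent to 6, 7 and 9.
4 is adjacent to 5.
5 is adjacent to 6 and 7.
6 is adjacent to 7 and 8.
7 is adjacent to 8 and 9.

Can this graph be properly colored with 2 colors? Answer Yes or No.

No

6, 7, 8 form a triangle, so at least 3 colors are needed.
So 2 colors are not enough.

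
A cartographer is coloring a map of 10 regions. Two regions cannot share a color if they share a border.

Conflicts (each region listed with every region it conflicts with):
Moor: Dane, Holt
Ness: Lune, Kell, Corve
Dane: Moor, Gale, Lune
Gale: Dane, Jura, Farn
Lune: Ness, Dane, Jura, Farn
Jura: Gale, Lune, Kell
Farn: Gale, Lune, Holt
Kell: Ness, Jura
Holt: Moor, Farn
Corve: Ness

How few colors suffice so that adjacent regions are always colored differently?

3

The cycle Holt-Moor-Dane-Gale-Farn-Holt has odd length 5, so it cannot be 2-colored; at least 3 colors are needed.
3 colors suffice: color 1 → {Moor, Gale, Lune, Kell, Corve}; color 2 → {Ness, Dane, Jura, Farn}; color 3 → {Holt}. Each listed conflict is separated.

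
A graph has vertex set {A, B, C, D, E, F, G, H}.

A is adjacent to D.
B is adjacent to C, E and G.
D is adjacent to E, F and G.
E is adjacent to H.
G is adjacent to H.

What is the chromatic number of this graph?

A and D are adjacent, so at least 2 colors are needed.
2 colors suffice: color 1 → {B, D, H}; color 2 → {A, C, E, F, G}. Every edge joins two different colors.

2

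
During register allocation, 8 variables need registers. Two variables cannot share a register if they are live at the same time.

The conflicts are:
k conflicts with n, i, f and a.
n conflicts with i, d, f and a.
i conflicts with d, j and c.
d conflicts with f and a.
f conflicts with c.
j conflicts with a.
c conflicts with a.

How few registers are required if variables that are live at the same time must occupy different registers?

n, d, a all conflict with each other, so at least 3 registers are needed.
3 registers suffice: register 1 → {n, j, c}; register 2 → {i, f, a}; register 3 → {k, d}. Every pair that conflicts lands in different registers.

3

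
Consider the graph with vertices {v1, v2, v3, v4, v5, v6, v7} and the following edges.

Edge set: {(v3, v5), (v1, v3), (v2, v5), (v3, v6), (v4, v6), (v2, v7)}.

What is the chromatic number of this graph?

2

v4 and v6 are adjacent, so at least 2 colors are needed.
One proper 2-coloring: v1=2, v2=1, v3=1, v4=1, v5=2, v6=2, v7=2. No two adjacent vertices share a color.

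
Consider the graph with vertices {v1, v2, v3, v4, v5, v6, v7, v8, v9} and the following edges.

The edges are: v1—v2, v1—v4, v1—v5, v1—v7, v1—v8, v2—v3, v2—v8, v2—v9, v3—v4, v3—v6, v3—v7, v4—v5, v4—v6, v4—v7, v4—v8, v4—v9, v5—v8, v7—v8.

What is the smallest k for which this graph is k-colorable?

4

v1, v4, v5, v8 are mutually adjacent (a clique of size 4), so at least 4 colors are needed.
4 colors suffice: color 1 → {v2, v4}; color 2 → {v1, v3, v9}; color 3 → {v6, v8}; color 4 → {v5, v7}. Every edge joins two different colors.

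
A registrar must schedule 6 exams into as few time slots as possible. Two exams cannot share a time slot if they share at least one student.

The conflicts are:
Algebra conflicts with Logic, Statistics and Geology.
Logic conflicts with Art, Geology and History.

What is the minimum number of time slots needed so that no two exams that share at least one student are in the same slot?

3

Algebra, Logic, Geology are mutually in conflict, so at least 3 time slots are needed.
3 time slots suffice: time slot 1 → {Logic, Statistics}; time slot 2 → {Algebra, Art, History}; time slot 3 → {Geology}. Every pair that conflicts lands in different time slots.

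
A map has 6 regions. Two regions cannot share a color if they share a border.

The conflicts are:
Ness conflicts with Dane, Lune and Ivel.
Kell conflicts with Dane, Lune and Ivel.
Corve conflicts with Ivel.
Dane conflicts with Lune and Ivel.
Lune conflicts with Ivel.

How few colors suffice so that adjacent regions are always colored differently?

Ness, Dane, Lune, Ivel all conflict with each other, so at least 4 colors are needed.
4 colors suffice: color 1 → {Ivel}; color 2 → {Corve, Lune}; color 3 → {Dane}; color 4 → {Ness, Kell}. Every pair that conflicts lands in different colors.

4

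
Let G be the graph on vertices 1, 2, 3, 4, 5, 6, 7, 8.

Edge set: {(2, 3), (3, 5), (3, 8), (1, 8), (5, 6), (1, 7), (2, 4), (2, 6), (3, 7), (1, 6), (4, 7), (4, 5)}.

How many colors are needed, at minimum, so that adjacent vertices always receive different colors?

The cycle 7-4-2-6-1-7 has odd length 5, so it cannot be 2-colored; at least 3 colors are needed.
3 colors suffice: color a → {1, 3, 4}; color b → {2, 5, 7, 8}; color c → {6}. Each edge has distinct colors on its endpoints.

3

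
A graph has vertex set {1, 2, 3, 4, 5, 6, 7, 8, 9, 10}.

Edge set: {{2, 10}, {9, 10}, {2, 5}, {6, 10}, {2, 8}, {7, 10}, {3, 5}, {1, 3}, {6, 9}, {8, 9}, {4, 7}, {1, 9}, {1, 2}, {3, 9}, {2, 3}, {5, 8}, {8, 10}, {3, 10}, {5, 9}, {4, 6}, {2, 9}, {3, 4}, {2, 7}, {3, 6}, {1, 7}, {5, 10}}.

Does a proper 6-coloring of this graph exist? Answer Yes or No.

The chromatic number is 5. 2, 3, 5, 9, 10 are pairwise adjacent (a clique of size 5), so at least 5 colors are needed.
5 colors suffice: 1=d, 2=a, 3=b, 4=c, 5=e, 6=a, 7=b, 8=b, 9=c, 10=d.
Since 6 ≥ 5, a proper 6-coloring certainly exists.

Yes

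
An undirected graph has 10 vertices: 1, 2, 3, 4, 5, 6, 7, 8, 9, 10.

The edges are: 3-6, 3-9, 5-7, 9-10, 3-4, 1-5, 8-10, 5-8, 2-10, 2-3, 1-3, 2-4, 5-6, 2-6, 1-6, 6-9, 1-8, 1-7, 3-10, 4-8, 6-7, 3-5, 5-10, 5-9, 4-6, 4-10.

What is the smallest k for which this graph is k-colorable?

4

1, 5, 6, 7 are pairwise adjacent (a clique of size 4), so at least 4 colors are needed.
4 colors suffice: color red → {4, 5}; color blue → {6, 10}; color green → {3, 7, 8}; color yellow → {1, 2, 9}. No two adjacent vertices share a color.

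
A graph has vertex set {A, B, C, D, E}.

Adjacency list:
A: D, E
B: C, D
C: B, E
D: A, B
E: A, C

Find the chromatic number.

3

The cycle C-B-D-A-E-C has odd length 5, so it cannot be 2-colored; at least 3 colors are needed.
3 colors suffice: color 1 → {D, E}; color 2 → {A, B}; color 3 → {C}. Every edge joins two different colors.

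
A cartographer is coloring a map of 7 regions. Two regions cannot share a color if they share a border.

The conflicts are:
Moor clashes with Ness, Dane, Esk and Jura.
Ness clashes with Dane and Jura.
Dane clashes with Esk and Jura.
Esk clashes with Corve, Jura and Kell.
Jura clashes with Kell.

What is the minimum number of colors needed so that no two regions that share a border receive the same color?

Moor, Dane, Esk, Jura all conflict with each other, so at least 4 colors are needed.
4 colors suffice: color 1 → {Ness, Esk}; color 2 → {Corve, Jura}; color 3 → {Moor, Kell}; color 4 → {Dane}. Each listed conflict is separated.

4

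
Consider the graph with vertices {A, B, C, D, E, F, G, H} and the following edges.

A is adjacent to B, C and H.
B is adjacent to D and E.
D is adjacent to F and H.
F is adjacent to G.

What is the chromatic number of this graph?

2

B and D are adjacent, so at least 2 colors are needed.
2 colors suffice: color red → {B, C, F, H}; color blue → {A, D, E, G}. Every edge joins two different colors.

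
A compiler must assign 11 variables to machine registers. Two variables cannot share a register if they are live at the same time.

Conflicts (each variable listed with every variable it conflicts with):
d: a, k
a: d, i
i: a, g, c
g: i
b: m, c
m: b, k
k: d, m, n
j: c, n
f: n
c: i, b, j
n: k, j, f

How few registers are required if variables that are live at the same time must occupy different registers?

3

The cycle n-k-d-a-i-c-j-n has odd length 7, so it cannot be 2-colored; at least 3 registers are needed.
A valid assignment using 3 registers: d=1, a=2, i=1, g=2, b=3, m=1, k=2, j=3, f=2, c=2, n=1. No two conflicting variables share a register.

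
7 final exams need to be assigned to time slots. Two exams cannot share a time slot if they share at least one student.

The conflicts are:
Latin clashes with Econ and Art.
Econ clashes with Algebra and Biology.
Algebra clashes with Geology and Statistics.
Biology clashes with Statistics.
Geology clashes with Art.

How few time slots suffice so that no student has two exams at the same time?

3

The cycle Geology-Art-Latin-Econ-Algebra-Geology has odd length 5, so it cannot be 2-colored; at least 3 time slots are needed.
3 time slots suffice: time slot 1 → {Latin, Algebra, Biology}; time slot 2 → {Econ, Statistics, Art}; time slot 3 → {Geology}. Every pair that conflicts lands in different time slots.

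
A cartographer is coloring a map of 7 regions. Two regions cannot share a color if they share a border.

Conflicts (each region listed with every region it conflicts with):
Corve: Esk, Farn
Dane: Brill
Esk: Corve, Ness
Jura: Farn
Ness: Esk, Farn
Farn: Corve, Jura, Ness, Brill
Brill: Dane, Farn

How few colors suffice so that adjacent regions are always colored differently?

Ness and Farn conflict, so at least 2 colors are needed.
One proper 2-coloring: Corve=2, Dane=1, Esk=1, Jura=2, Ness=2, Farn=1, Brill=2. Each listed conflict is separated.

2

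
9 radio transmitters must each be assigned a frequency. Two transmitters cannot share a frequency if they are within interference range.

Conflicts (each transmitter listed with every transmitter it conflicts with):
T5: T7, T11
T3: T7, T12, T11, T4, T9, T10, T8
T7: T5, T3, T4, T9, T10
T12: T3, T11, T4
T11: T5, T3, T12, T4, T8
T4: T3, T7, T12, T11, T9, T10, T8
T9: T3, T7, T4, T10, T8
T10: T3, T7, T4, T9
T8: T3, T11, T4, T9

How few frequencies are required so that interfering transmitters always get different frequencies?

5

T3, T7, T4, T9, T10 pairwise conflict, so at least 5 frequencies are needed.
5 frequencies suffice: frequency 1 → {T5, T3}; frequency 2 → {T4}; frequency 3 → {T7, T11}; frequency 4 → {T12, T9}; frequency 5 → {T10, T8}. No two conflicting transmitters share a frequency.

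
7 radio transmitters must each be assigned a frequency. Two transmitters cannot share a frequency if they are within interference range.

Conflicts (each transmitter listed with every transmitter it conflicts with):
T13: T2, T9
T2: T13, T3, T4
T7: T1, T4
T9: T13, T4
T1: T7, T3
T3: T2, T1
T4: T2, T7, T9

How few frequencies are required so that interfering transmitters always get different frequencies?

3

The cycle T3-T1-T7-T4-T2-T3 has odd length 5, so it cannot be 2-colored; at least 3 frequencies are needed.
3 frequencies suffice: frequency 1 → {T2, T7, T9}; frequency 2 → {T13, T3, T4}; frequency 3 → {T1}. Every pair that conflicts lands in different frequencies.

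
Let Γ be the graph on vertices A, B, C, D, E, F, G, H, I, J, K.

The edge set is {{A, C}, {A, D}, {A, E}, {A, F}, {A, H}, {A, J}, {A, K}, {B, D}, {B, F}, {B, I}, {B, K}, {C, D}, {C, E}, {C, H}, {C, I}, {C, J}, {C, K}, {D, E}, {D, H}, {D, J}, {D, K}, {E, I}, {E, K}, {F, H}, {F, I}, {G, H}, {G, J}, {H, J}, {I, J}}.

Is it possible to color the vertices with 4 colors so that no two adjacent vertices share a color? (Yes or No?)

No

A, C, D, E, K are pairwise adjacent (a clique of size 5), so at least 5 colors are needed.
So 4 colors are not enough.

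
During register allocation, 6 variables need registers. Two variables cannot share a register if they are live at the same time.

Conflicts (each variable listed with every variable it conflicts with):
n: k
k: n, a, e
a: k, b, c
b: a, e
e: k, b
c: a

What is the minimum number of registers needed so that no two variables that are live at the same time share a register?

2

b and e conflict, so at least 2 registers are needed.
2 registers suffice: register 1 → {n, a, e}; register 2 → {k, b, c}. No two conflicting variables share a register.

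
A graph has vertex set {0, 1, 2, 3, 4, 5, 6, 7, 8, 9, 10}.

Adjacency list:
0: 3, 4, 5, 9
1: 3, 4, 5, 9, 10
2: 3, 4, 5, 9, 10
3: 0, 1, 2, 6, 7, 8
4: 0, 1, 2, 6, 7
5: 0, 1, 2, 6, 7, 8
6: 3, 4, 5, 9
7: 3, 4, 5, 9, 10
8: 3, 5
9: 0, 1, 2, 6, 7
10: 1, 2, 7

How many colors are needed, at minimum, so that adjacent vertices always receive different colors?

2

5 and 7 are adjacent, so at least 2 colors are needed.
A valid assignment using 2 colors: 0=b, 1=b, 2=b, 3=a, 4=a, 5=a, 6=b, 7=b, 8=b, 9=a, 10=a. Every edge joins two different colors.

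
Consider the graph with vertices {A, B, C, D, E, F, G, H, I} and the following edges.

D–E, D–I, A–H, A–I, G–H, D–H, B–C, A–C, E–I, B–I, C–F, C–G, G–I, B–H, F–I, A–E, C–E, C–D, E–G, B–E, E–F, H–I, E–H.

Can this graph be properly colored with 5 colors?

Yes

The chromatic number is 4. E, G, H, I are mutually adjacent (a clique of size 4), so at least 4 colors are needed.
4 colors suffice: color 1 → {E}; color 2 → {C, I}; color 3 → {F, H}; color 4 → {A, B, D, G}.
Since 5 ≥ 4, a proper 5-coloring certainly exists.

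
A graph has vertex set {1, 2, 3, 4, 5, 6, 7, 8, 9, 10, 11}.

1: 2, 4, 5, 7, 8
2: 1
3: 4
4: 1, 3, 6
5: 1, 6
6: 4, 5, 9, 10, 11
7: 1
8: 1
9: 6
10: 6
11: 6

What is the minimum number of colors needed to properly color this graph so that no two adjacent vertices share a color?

2

1 and 8 are adjacent, so at least 2 colors are needed.
One proper 2-coloring: 1=a, 2=b, 3=a, 4=b, 5=b, 6=a, 7=b, 8=b, 9=b, 10=b, 11=b. Each edge has distinct colors on its endpoints.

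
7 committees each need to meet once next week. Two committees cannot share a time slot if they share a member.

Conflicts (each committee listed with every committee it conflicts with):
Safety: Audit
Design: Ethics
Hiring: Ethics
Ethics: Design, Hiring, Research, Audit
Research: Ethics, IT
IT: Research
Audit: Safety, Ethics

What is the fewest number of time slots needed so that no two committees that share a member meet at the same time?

Ethics and Audit conflict, so at least 2 time slots are needed.
A valid assignment using 2 time slots: Safety=1, Design=2, Hiring=2, Ethics=1, Research=2, IT=1, Audit=2. Every pair that conflicts lands in different time slots.

2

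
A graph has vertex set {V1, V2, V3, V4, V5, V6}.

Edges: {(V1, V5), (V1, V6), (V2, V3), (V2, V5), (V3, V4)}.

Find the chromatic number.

V1 and V6 are adjacent, so at least 2 colors are needed.
2 colors suffice: V1=red, V2=red, V3=blue, V4=red, V5=blue, V6=blue. Every edge joins two different colors.

2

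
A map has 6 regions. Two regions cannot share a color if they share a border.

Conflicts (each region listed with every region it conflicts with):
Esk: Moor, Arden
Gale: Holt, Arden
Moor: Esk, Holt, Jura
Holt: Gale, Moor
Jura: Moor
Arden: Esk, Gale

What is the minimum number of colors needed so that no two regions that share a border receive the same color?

3

The cycle Gale-Arden-Esk-Moor-Holt-Gale has odd length 5, so it cannot be 2-colored; at least 3 colors are needed.
3 colors suffice: color 1 → {Moor, Arden}; color 2 → {Esk, Holt, Jura}; color 3 → {Gale}. Every pair that conflicts lands in different colors.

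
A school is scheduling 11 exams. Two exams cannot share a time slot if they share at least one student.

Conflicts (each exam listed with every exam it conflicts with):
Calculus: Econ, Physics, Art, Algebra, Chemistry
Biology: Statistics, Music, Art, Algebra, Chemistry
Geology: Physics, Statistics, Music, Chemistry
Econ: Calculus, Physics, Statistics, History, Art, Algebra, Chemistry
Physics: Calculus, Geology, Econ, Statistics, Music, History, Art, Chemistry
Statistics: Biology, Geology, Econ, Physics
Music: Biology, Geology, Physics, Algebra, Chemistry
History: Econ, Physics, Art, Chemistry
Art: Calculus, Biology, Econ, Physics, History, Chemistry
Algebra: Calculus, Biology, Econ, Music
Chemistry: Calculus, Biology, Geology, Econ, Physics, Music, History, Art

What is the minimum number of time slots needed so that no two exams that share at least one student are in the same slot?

5

Econ, Physics, History, Art, Chemistry are mutually in conflict, so at least 5 time slots are needed.
Using 5 time slots: Calculus=5, Biology=1, Geology=4, Econ=3, Physics=1, Statistics=2, Music=3, History=5, Art=4, Algebra=2, Chemistry=2. Every pair that conflicts lands in different time slots.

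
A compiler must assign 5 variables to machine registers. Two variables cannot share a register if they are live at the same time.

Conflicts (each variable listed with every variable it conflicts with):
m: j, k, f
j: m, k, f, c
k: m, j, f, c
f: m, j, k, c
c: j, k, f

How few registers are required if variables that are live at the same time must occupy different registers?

4

j, k, f, c are mutually in conflict, so at least 4 registers are needed.
4 registers suffice: m=4, j=3, k=1, f=2, c=4. No two conflicting variables share a register.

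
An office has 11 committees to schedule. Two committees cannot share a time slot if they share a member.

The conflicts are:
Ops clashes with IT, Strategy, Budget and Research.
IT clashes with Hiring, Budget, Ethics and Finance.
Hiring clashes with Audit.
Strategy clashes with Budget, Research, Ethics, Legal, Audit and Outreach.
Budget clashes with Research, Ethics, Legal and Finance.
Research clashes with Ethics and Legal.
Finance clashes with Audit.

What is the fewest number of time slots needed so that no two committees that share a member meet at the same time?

Strategy, Budget, Research, Ethics pairwise conflict, so at least 4 time slots are needed.
Using 4 time slots: Ops=4, IT=1, Hiring=3, Strategy=1, Budget=2, Research=3, Ethics=4, Legal=4, Finance=3, Audit=2, Outreach=2. Every pair that conflicts lands in different time slots.

4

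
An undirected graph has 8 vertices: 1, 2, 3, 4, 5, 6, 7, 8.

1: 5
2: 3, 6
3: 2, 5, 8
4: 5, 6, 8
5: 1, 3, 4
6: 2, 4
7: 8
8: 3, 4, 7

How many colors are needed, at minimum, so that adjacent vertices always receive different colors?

3

The cycle 2-3-8-4-6-2 has odd length 5, so it cannot be 2-colored; at least 3 colors are needed.
3 colors suffice: color red → {1, 3, 4, 7}; color blue → {5, 6, 8}; color green → {2}. No two adjacent vertices share a color.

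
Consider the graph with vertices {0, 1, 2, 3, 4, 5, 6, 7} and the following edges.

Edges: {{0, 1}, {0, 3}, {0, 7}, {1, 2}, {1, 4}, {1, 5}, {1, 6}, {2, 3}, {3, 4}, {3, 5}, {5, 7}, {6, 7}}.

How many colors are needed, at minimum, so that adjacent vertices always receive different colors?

0 and 7 are adjacent, so at least 2 colors are needed.
2 colors suffice: color red → {1, 3, 7}; color blue → {0, 2, 4, 5, 6}. Each edge has distinct colors on its endpoints.

2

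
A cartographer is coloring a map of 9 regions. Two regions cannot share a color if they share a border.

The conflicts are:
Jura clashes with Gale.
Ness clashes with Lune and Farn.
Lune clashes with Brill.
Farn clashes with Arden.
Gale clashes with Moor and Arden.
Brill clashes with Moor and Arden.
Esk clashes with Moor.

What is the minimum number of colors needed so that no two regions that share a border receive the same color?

3

The cycle Brill-Arden-Farn-Ness-Lune-Brill has odd length 5, so it cannot be 2-colored; at least 3 colors are needed.
One proper 3-coloring: Jura=2, Ness=3, Lune=2, Farn=1, Gale=1, Brill=1, Esk=1, Moor=2, Arden=2. No two conflicting regions share a color.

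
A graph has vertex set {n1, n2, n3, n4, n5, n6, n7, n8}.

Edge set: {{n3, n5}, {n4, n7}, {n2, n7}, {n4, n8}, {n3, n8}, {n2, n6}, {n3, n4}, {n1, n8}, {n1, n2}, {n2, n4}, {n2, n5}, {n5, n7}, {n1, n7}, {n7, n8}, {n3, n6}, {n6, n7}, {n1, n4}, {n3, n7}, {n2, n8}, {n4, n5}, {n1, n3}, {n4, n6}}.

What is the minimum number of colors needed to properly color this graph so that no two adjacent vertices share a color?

n1, n2, n4, n7, n8 are pairwise adjacent (a clique of size 5), so at least 5 colors are needed.
5 colors suffice: color red → {n4}; color blue → {n7}; color green → {n2, n3}; color yellow → {n5, n6, n8}; color purple → {n1}. No two adjacent vertices share a color.

5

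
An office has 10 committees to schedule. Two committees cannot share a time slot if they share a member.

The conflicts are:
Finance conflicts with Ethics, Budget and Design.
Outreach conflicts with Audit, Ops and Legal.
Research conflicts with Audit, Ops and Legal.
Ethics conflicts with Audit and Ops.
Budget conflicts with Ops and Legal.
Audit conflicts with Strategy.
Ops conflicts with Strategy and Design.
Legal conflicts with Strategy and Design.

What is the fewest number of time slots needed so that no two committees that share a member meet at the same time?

Legal and Design conflict, so at least 2 time slots are needed.
Using 2 time slots: Finance=1, Outreach=2, Research=2, Ethics=2, Budget=2, Audit=1, Ops=1, Legal=1, Strategy=2, Design=2. No two conflicting committees share a time slot.

2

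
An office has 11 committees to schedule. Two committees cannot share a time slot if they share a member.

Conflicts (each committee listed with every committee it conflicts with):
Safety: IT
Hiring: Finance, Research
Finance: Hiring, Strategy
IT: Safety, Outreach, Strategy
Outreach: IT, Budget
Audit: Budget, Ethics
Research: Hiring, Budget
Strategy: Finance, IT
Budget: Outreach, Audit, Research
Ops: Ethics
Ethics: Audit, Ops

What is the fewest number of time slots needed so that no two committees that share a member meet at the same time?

3

The cycle Budget-Outreach-IT-Strategy-Finance-Hiring-Research-Budget has odd length 7, so it cannot be 2-colored; at least 3 time slots are needed.
3 time slots suffice: time slot 1 → {Hiring, IT, Budget, Ethics}; time slot 2 → {Safety, Outreach, Audit, Research, Strategy, Ops}; time slot 3 → {Finance}. Every pair that conflicts lands in different time slots.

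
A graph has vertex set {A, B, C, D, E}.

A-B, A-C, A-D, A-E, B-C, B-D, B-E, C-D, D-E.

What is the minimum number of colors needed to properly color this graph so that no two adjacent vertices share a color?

4

A, B, D, E form a clique, so at least 4 colors are needed.
4 colors suffice: A=3, B=2, C=4, D=1, E=4. Every edge joins two different colors.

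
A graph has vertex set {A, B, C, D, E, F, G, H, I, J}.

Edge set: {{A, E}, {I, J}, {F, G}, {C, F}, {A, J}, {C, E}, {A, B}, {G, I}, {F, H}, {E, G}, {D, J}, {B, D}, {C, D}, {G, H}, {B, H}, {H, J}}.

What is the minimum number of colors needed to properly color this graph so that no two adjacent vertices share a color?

F, G, H form a triangle, so at least 3 colors are needed.
A valid assignment using 3 colors: A=3, B=1, C=1, D=2, E=2, F=3, G=1, H=2, I=2, J=1. Each edge has distinct colors on its endpoints.

3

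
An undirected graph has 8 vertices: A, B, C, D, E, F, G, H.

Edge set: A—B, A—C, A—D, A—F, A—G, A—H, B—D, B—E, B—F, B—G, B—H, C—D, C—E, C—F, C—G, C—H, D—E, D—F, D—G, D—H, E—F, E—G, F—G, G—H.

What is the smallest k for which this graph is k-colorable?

5

A, C, D, F, G are pairwise adjacent (a clique of size 5), so at least 5 colors are needed.
One proper 5-coloring: A=green, B=purple, C=purple, D=red, E=green, F=yellow, G=blue, H=yellow. Each edge has distinct colors on its endpoints.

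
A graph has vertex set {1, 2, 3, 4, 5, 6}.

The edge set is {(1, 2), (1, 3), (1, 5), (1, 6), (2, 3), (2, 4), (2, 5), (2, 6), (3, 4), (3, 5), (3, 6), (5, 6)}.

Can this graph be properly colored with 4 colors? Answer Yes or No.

No

1, 2, 3, 5, 6 are mutually adjacent (a clique of size 5), so at least 5 colors are needed.
So 4 colors are not enough.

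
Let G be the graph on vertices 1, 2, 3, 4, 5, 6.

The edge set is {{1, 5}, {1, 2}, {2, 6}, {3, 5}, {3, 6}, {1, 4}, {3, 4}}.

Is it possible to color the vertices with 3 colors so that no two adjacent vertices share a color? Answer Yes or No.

Yes

The chromatic number is 3. The cycle 1-5-3-6-2-1 has odd length 5, so it cannot be 2-colored; at least 3 colors are needed.
3 colors suffice: color a → {1, 3}; color b → {2, 4, 5}; color c → {6}.
That is already a proper 3-coloring.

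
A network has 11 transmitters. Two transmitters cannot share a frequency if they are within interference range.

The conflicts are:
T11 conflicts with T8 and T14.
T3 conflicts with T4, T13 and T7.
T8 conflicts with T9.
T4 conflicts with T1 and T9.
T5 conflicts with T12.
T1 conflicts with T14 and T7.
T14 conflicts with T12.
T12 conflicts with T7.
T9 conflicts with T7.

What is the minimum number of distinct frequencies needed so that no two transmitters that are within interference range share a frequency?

2

T5 and T12 conflict, so at least 2 frequencies are needed.
2 frequencies suffice: T11=2, T3=2, T8=1, T4=1, T5=1, T1=2, T14=1, T12=2, T9=2, T13=1, T7=1. Every pair that conflicts lands in different frequencies.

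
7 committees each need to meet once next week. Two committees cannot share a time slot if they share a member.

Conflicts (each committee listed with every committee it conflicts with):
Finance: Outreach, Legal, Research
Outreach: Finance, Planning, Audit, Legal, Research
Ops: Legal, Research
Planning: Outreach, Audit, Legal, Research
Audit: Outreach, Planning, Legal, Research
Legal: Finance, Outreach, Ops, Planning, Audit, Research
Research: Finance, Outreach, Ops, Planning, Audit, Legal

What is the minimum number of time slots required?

5

Outreach, Planning, Audit, Legal, Research are mutually in conflict, so at least 5 time slots are needed.
5 time slots suffice: time slot 1 → {Research}; time slot 2 → {Legal}; time slot 3 → {Outreach, Ops}; time slot 4 → {Finance, Audit}; time slot 5 → {Planning}. Each listed conflict is separated.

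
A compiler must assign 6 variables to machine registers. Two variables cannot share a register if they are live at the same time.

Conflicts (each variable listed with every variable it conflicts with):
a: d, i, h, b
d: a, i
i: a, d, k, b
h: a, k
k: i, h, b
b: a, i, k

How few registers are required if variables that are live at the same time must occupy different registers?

3

a, d, i pairwise conflict, so at least 3 registers are needed.
Using 3 registers: a=1, d=3, i=2, h=2, k=1, b=3. Every pair that conflicts lands in different registers.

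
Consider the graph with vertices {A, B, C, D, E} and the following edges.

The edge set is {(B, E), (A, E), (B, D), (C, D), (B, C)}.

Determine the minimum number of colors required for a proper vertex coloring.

B, C, D are pairwise adjacent, so at least 3 colors are needed.
3 colors suffice: color 1 → {A, B}; color 2 → {D, E}; color 3 → {C}. No two adjacent vertices share a color.

3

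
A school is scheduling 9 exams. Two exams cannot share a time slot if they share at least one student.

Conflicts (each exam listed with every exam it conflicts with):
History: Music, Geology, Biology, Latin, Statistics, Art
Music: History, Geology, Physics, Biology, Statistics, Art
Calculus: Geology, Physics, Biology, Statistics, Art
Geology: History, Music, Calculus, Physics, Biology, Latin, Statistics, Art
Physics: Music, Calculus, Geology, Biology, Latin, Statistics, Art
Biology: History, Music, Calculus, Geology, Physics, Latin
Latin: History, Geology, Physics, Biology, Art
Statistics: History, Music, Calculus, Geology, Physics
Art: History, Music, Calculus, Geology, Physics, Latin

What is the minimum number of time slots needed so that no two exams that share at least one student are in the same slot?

Calculus, Geology, Physics, Biology are mutually in conflict, so at least 4 time slots are needed.
4 time slots suffice: time slot 1 → {Geology}; time slot 2 → {History, Physics}; time slot 3 → {Biology, Statistics, Art}; time slot 4 → {Music, Calculus, Latin}. Every pair that conflicts lands in different time slots.

4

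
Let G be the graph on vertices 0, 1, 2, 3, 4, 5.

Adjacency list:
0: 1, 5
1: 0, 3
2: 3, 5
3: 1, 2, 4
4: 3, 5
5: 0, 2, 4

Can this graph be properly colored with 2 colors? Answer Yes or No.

The cycle 2-3-1-0-5-2 has odd length 5, so it cannot be 2-colored; at least 3 colors are needed.
So 2 colors are not enough.

No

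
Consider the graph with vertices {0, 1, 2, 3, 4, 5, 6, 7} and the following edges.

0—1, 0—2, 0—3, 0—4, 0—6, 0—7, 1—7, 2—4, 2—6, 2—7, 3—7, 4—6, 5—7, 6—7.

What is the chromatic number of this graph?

4

0, 2, 4, 6 are pairwise adjacent (a clique of size 4), so at least 4 colors are needed.
One proper 4-coloring: 0=red, 1=green, 2=yellow, 3=green, 4=blue, 5=red, 6=green, 7=blue. No two adjacent vertices share a color.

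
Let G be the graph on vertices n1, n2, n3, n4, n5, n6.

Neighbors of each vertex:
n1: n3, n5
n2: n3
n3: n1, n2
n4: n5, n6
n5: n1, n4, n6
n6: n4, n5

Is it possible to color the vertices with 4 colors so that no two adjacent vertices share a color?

Yes

The chromatic number is 3. n4, n5, n6 are mutually adjacent, so at least 3 colors are needed.
3 colors suffice: color 1 → {n3, n5}; color 2 → {n1, n2, n4}; color 3 → {n6}.
Since 4 ≥ 3, a proper 4-coloring certainly exists.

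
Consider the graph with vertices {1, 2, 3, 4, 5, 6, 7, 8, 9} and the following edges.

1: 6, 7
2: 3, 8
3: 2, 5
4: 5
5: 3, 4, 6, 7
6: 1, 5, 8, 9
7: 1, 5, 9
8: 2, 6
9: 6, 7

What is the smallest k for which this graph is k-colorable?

3

The cycle 2-8-6-5-3-2 has odd length 5, so it cannot be 2-colored; at least 3 colors are needed.
One proper 3-coloring: 1=b, 2=a, 3=c, 4=a, 5=b, 6=a, 7=a, 8=b, 9=b. Each edge has distinct colors on its endpoints.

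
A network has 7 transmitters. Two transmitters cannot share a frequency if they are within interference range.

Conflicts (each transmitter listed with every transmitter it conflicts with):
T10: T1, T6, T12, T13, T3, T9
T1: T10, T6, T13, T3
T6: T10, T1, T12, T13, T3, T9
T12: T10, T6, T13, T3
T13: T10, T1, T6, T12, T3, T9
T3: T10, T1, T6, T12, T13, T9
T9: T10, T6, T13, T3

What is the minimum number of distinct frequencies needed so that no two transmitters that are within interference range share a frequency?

5

T10, T6, T13, T3, T9 are mutually in conflict, so at least 5 frequencies are needed.
5 frequencies suffice: frequency 1 → {T13}; frequency 2 → {T3}; frequency 3 → {T10}; frequency 4 → {T6}; frequency 5 → {T1, T12, T9}. Every pair that conflicts lands in different frequencies.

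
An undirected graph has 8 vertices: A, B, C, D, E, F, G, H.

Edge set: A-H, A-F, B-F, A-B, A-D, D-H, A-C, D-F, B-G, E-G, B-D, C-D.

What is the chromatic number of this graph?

A, B, D, F are mutually adjacent (a clique of size 4), so at least 4 colors are needed.
4 colors suffice: A=1, B=3, C=3, D=2, E=2, F=4, G=1, H=3. No two adjacent vertices share a color.

4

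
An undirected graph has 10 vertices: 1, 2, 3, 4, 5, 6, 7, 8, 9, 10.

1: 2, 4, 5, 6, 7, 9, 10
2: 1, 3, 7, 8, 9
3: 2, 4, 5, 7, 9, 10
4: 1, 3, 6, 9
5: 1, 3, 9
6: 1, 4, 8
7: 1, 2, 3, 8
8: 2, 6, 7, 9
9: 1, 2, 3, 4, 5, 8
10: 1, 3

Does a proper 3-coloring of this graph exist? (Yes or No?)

The chromatic number is 3. 2, 8, 9 are mutually adjacent, so at least 3 colors are needed.
One proper 3-coloring: 1=red, 2=green, 3=red, 4=green, 5=green, 6=blue, 7=blue, 8=red, 9=blue, 10=blue.
That is already a proper 3-coloring.

Yes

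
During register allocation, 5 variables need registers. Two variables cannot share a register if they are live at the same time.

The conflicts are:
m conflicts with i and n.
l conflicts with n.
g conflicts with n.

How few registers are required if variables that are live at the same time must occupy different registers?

2

m and i conflict, so at least 2 registers are needed.
2 registers suffice: register 1 → {i, n}; register 2 → {m, l, g}. Every pair that conflicts lands in different registers.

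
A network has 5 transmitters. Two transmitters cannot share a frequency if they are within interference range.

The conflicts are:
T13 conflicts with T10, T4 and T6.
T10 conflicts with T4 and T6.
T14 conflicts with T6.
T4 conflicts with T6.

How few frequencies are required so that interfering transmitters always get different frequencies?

4

T13, T10, T4, T6 all conflict with each other, so at least 4 frequencies are needed.
Using 4 frequencies: T13=3, T10=2, T14=2, T4=4, T6=1. Each listed conflict is separated.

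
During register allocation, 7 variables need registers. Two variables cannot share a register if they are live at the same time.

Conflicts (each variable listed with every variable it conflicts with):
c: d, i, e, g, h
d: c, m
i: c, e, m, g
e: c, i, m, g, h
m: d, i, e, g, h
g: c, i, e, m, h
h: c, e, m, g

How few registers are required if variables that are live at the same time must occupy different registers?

4

i, e, m, g are mutually in conflict, so at least 4 registers are needed.
A valid assignment using 4 registers: c=1, d=2, i=4, e=3, m=1, g=2, h=4. Each listed conflict is separated.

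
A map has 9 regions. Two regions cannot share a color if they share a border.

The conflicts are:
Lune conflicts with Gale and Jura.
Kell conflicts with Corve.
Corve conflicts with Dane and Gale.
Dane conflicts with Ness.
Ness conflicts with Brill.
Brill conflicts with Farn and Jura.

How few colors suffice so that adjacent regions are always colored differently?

3

The cycle Dane-Ness-Brill-Jura-Lune-Gale-Corve-Dane has odd length 7, so it cannot be 2-colored; at least 3 colors are needed.
3 colors suffice: color 1 → {Lune, Corve, Brill}; color 2 → {Kell, Dane, Gale, Farn, Jura}; color 3 → {Ness}. Each listed conflict is separated.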